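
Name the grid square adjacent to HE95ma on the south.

HE94mx

Latitude subsquare a = 0; −1 → -1, wraps to 23 = x, carry into square.
Latitude square 5; −1 → 4.
The longitude characters are unchanged.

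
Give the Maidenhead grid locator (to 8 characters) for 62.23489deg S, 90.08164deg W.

Add 180° to longitude and 90° to latitude: 89.91836, 27.76511.
Field (20°×10°, letters A–R): lon ⌊89.91836/20⌋ = 4 → E; lat ⌊27.76511/10⌋ = 2 → C.
Square (2°×1°, digits 0–9): lon ⌊9.91836/2⌋ = 4; lat ⌊7.76511/1⌋ = 7.
Subsquare (5′×2.5′, letters a–x): lon ⌊1.91836/0.0833333⌋ = 23 → x; lat ⌊0.76511/0.0416667⌋ = 18 → s.
Extended square (30″×15″, digits 0–9): lon ⌊0.00169/0.00833333⌋ = 0; lat ⌊0.01511/0.00416667⌋ = 3.

EC47xs03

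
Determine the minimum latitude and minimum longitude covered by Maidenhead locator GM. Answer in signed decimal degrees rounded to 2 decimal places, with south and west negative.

30.00, -60.00

Field G=6, M=12: +6·20° lon, +12·10° lat → SW at lon -60°, lat 30°.
latitude 30.00, longitude -60.00.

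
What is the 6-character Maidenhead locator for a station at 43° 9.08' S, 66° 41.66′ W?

Offset from 180°W / 90°S: lon 113.3057°, lat 46.8487°.
Field (20°×10°, letters A–R): lon ⌊113.3057/20⌋ = 5 → F; lat ⌊46.8487/10⌋ = 4 → E.
Square (2°×1°, digits 0–9): lon ⌊13.3057/2⌋ = 6; lat ⌊6.8487/1⌋ = 6.
Subsquare (5′×2.5′, letters a–x): lon ⌊1.3057/0.0833333⌋ = 15 → p; lat ⌊0.8487/0.0416667⌋ = 20 → u.

FE66pu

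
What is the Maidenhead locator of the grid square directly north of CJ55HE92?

Latitude extended square 2; +1 → 3.
The longitude characters are unchanged.

CJ55he93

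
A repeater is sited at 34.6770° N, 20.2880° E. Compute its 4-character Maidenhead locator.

KM04

Offset from 180°W / 90°S: lon 200.29°, lat 124.68°.
Field: 200.29/20 → 10 → K, 124.68/10 → 12 → M; chars KM.
Square: 0.29/2 → 0, 4.68/1 → 4; chars 04.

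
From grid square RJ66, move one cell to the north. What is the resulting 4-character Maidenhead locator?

Latitude square 6; +1 → 7.
The longitude characters are unchanged.

RJ67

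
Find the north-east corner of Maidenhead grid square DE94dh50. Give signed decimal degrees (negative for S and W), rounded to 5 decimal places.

Field D=3, E=4: +3·20° lon, +4·10° lat → SW at lon -120°, lat -50°.
Square 9, 4: +9·2° lon, +4·1° lat → SW at lon -102°, lat -46°.
Subsquare d=3, h=7: +3·0.0833333° lon, +7·0.0416667° lat → SW at lon -101.75°, lat -45.7083°.
Extended square 5, 0: +5·0.00833333° lon, +0·0.00416667° lat → SW at lon -101.708°, lat -45.7083°.
Cell spans 0.00833333° lon × 0.00416667° lat. NE corner is SW corner plus one full cell.
latitude -45.70417, longitude -101.70000.

-45.70417, -101.70000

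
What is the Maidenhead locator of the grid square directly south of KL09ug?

Latitude subsquare g = 6; −1 → 5 = f.
The longitude characters are unchanged.

KL09uf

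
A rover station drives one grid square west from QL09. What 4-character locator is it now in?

PL99

Longitude square 0; −1 → -1, wraps to 9, carry into field.
Longitude field Q = 16; −1 → 15 = P.
The latitude characters are unchanged.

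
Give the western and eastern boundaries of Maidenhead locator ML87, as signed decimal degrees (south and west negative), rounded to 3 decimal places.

76.000, 78.000

Field M=12, L=11: +12·20° lon, +11·10° lat → SW at lon 60°, lat 20°.
Square 8, 7: +8·2° lon, +7·1° lat → SW at lon 76°, lat 27°.
Cell spans 2° lon × 1° lat.
west 76.000, east 78.000.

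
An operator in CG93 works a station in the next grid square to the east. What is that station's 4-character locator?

DG03

Longitude square 9; +1 → 10, wraps to 0, carry into field.
Longitude field C = 2; +1 → 3 = D.
The latitude characters are unchanged.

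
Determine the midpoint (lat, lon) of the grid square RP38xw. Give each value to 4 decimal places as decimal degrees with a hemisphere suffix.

68.9375° N, 167.9583° E

Field R=17, P=15: +17·20° lon, +15·10° lat → SW at lon 160°, lat 60°.
Square 3, 8: +3·2° lon, +8·1° lat → SW at lon 166°, lat 68°.
Subsquare x=23, w=22: +23·0.0833333° lon, +22·0.0416667° lat → SW at lon 167.917°, lat 68.9167°.
Cell spans 0.0833333° lon × 0.0416667° lat. Centre is SW corner plus half of each.
latitude 68.9375° N, longitude 167.9583° E.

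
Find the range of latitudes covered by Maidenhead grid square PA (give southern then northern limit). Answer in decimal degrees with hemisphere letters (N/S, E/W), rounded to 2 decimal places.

90.00° S, 80.00° S

Field P=15, A=0: +15·20° lon, +0·10° lat → SW at lon 120°, lat -90°.
Cell spans 20° lon × 10° lat.
south 90.00° S, north 80.00° S.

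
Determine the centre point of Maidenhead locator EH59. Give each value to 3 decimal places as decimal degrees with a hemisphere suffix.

10.500° S, 89.000° W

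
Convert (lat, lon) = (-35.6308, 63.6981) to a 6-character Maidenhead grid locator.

Offset from 180°W / 90°S: lon 243.6981°, lat 54.3692°.
Field: lon ⌊243.6981/20⌋ = 12 → M; lat ⌊54.3692/10⌋ = 5 → F.
Square: lon ⌊3.6981/2⌋ = 1; lat ⌊4.3692/1⌋ = 4.
Subsquare: lon ⌊1.6981/0.0833333⌋ = 20 → u; lat ⌊0.3692/0.0416667⌋ = 8 → i.

MF14ui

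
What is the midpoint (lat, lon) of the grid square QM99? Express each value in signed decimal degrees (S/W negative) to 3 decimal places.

Field Q=16, M=12: +16·20° lon, +12·10° lat → SW at lon 140°, lat 30°.
Square 9, 9: +9·2° lon, +9·1° lat → SW at lon 158°, lat 39°.
Cell spans 2° lon × 1° lat. Centre is SW corner plus half of each.
latitude 39.500, longitude 159.000.

39.500, 159.000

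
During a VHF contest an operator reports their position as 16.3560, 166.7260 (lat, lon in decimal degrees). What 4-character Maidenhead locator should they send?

RK36

Offset from 180°W / 90°S: lon 346.73°, lat 106.36°.
Field: 346.73/20 → 17 → R, 106.36/10 → 10 → K; chars RK.
Square: 6.73/2 → 3, 6.36/1 → 6; chars 36.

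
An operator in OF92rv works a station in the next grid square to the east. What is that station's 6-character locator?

OF92sv

Longitude subsquare r = 17; +1 → 18 = s.
The latitude characters are unchanged.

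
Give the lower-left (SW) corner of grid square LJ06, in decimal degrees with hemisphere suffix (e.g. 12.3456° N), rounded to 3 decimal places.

6.000° N, 40.000° E

Field L=11, J=9: +11·20° lon, +9·10° lat → SW at lon 40°, lat 0°.
Square 0, 6: +0·2° lon, +6·1° lat → SW at lon 40°, lat 6°.
latitude 6.000° N, longitude 40.000° E.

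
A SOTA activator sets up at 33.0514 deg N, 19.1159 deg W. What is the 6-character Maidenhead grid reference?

Offset from 180°W / 90°S: lon 160.8841°, lat 123.0514°.
Field (20°×10°, letters A–R): 160.8841/20 → 8 → I, 123.0514/10 → 12 → M; chars IM.
Square (2°×1°, digits 0–9): 0.8841/2 → 0, 3.0514/1 → 3; chars 03.
Subsquare (5′×2.5′, letters a–x): 0.8841/0.0833333 → 10 → k, 0.0514/0.0416667 → 1 → b; chars kb.

IM03kb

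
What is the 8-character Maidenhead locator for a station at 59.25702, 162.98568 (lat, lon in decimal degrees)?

RO19lg81

Offset from 180°W / 90°S: lon 342.98568°, lat 149.25702°.
Field (20°×10°, letters A–R): 342.98568/20 → 17 → R, 149.25702/10 → 14 → O; chars RO.
Square (2°×1°, digits 0–9): 2.98568/2 → 1, 9.25702/1 → 9; chars 19.
Subsquare (5′×2.5′, letters a–x): 0.98568/0.0833333 → 11 → l, 0.25702/0.0416667 → 6 → g; chars lg.
Extended square (30″×15″, digits 0–9): 0.06901/0.00833333 → 8, 0.00702/0.00416667 → 1; chars 81.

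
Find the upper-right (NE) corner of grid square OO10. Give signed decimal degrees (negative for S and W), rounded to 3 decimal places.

51.000, 104.000

Field O=14, O=14: +14·20° lon, +14·10° lat → SW at lon 100°, lat 50°.
Square 1, 0: +1·2° lon, +0·1° lat → SW at lon 102°, lat 50°.
Cell spans 2° lon × 1° lat. NE corner is SW corner plus one full cell.
latitude 51.000, longitude 104.000.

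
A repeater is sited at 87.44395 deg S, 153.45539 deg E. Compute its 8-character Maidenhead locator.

QA62rn43

Shift to the Maidenhead origin (180°W, 90°S): lon 333.45539, lat 2.55605.
Field (20°×10°, letters A–R): 333.45539/20 → 16 → Q, 2.55605/10 → 0 → A; chars QA.
Square (2°×1°, digits 0–9): 13.45539/2 → 6, 2.55605/1 → 2; chars 62.
Subsquare (5′×2.5′, letters a–x): 1.45539/0.0833333 → 17 → r, 0.55605/0.0416667 → 13 → n; chars rn.
Extended square (30″×15″, digits 0–9): 0.03872/0.00833333 → 4, 0.01438/0.00416667 → 3; chars 43.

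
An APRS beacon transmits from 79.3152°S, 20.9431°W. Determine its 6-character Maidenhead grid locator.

HB90mq

Offset from 180°W / 90°S: lon 159.0569°, lat 10.6848°.
Field (20°×10°, letters A–R): lon ⌊159.0569/20⌋ = 7 → H; lat ⌊10.6848/10⌋ = 1 → B.
Square (2°×1°, digits 0–9): lon ⌊19.0569/2⌋ = 9; lat ⌊0.6848/1⌋ = 0.
Subsquare (5′×2.5′, letters a–x): lon ⌊1.0569/0.0833333⌋ = 12 → m; lat ⌊0.6848/0.0416667⌋ = 16 → q.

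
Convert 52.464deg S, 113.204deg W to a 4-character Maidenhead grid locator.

DD37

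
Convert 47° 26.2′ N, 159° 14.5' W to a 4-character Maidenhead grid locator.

BN07

Offset from 180°W / 90°S: lon 20.76°, lat 137.44°.
Field: lon ⌊20.76/20⌋ = 1 → B; lat ⌊137.44/10⌋ = 13 → N.
Square: lon ⌊0.76/2⌋ = 0; lat ⌊7.44/1⌋ = 7.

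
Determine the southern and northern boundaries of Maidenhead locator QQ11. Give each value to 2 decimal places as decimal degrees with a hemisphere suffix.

71.00° N, 72.00° N

Field Q=16, Q=16: +16·20° lon, +16·10° lat → SW at lon 140°, lat 70°.
Square 1, 1: +1·2° lon, +1·1° lat → SW at lon 142°, lat 71°.
Cell spans 2° lon × 1° lat.
south 71.00° N, north 72.00° N.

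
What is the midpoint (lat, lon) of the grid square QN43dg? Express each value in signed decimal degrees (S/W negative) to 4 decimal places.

43.2708, 148.2917

Field Q=16, N=13: +16·20° lon, +13·10° lat → SW at lon 140°, lat 40°.
Square 4, 3: +4·2° lon, +3·1° lat → SW at lon 148°, lat 43°.
Subsquare d=3, g=6: +3·0.0833333° lon, +6·0.0416667° lat → SW at lon 148.25°, lat 43.25°.
Cell spans 0.0833333° lon × 0.0416667° lat. Centre is SW corner plus half of each.
latitude 43.2708, longitude 148.2917.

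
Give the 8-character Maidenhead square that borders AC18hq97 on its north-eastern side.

AC18iq08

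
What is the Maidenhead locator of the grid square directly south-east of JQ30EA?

JP39fx

Longitude subsquare e = 4; +1 → 5 = f.
Latitude subsquare a = 0; −1 → -1, wraps to 23 = x, carry into square.
Latitude square 0; −1 → -1, wraps to 9, carry into field.
Latitude field Q = 16; −1 → 15 = P.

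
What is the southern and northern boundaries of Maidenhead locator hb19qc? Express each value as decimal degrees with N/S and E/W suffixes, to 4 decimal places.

70.9167° S, 70.8750° S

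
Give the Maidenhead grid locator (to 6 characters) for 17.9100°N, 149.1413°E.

Offset from 180°W / 90°S: lon 329.1413°, lat 107.9100°.
Field (20°×10°, letters A–R): 329.1413/20 → 16 → Q, 107.9100/10 → 10 → K; chars QK.
Square (2°×1°, digits 0–9): 9.1413/2 → 4, 7.9100/1 → 7; chars 47.
Subsquare (5′×2.5′, letters a–x): 1.1413/0.0833333 → 13 → n, 0.9100/0.0416667 → 21 → v; chars nv.

QK47nv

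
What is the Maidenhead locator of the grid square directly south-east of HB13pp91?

HB13qp00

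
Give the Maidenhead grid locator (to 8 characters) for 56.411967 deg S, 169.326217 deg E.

Add 180° to longitude and 90° to latitude: 349.32622, 33.58803.
Field: 349.32622/20 → 17 → R, 33.58803/10 → 3 → D; chars RD.
Square: 9.32622/2 → 4, 3.58803/1 → 3; chars 43.
Subsquare: 1.32622/0.0833333 → 15 → p, 0.58803/0.0416667 → 14 → o; chars po.
Extended square: 0.07622/0.00833333 → 9, 0.00470/0.00416667 → 1; chars 91.

RD43po91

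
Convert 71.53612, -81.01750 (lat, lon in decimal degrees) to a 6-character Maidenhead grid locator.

EQ91lm

Shift to the Maidenhead origin (180°W, 90°S): lon 98.9825, lat 161.5361.
Field: lon ⌊98.9825/20⌋ = 4 → E; lat ⌊161.5361/10⌋ = 16 → Q.
Square: lon ⌊18.9825/2⌋ = 9; lat ⌊1.5361/1⌋ = 1.
Subsquare: lon ⌊0.9825/0.0833333⌋ = 11 → l; lat ⌊0.5361/0.0416667⌋ = 12 → m.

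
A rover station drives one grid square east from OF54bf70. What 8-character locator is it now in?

Longitude extended square 7; +1 → 8.
The latitude characters are unchanged.

OF54bf80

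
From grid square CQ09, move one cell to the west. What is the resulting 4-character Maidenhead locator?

BQ99

Longitude square 0; −1 → -1, wraps to 9, carry into field.
Longitude field C = 2; −1 → 1 = B.
The latitude characters are unchanged.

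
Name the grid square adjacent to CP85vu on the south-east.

CP85wt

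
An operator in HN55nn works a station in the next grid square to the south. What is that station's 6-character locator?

HN55nm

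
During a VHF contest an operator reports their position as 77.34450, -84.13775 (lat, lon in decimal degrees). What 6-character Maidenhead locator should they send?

EQ77wi

Shift to the Maidenhead origin (180°W, 90°S): lon 95.8623, lat 167.3445.
Field: lon ⌊95.8623/20⌋ = 4 → E; lat ⌊167.3445/10⌋ = 16 → Q.
Square: lon ⌊15.8623/2⌋ = 7; lat ⌊7.3445/1⌋ = 7.
Subsquare: lon ⌊1.8623/0.0833333⌋ = 22 → w; lat ⌊0.3445/0.0416667⌋ = 8 → i.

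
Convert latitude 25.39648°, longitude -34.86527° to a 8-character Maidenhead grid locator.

Shift to the Maidenhead origin (180°W, 90°S): lon 145.13473, lat 115.39648.
Field: lon ⌊145.13473/20⌋ = 7 → H; lat ⌊115.39648/10⌋ = 11 → L.
Square: lon ⌊5.13473/2⌋ = 2; lat ⌊5.39648/1⌋ = 5.
Subsquare: lon ⌊1.13473/0.0833333⌋ = 13 → n; lat ⌊0.39648/0.0416667⌋ = 9 → j.
Extended square: lon ⌊0.05140/0.00833333⌋ = 6; lat ⌊0.02148/0.00416667⌋ = 5.

HL25nj65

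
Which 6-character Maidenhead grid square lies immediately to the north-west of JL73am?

JL63xn

Longitude subsquare a = 0; −1 → -1, wraps to 23 = x, carry into square.
Longitude square 7; −1 → 6.
Latitude subsquare m = 12; +1 → 13 = n.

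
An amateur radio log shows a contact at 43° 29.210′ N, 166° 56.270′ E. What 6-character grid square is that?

Add 180° to longitude and 90° to latitude: 346.9378, 133.4868.
Field (20°×10°, letters A–R): 346.9378/20 → 17 → R, 133.4868/10 → 13 → N; chars RN.
Square (2°×1°, digits 0–9): 6.9378/2 → 3, 3.4868/1 → 3; chars 33.
Subsquare (5′×2.5′, letters a–x): 0.9378/0.0833333 → 11 → l, 0.4868/0.0416667 → 11 → l; chars ll.

RN33ll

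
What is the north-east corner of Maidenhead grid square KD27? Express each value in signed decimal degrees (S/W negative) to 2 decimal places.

-52.00, 26.00

Field K=10, D=3: +10·20° lon, +3·10° lat → SW at lon 20°, lat -60°.
Square 2, 7: +2·2° lon, +7·1° lat → SW at lon 24°, lat -53°.
Cell spans 2° lon × 1° lat. NE corner is SW corner plus one full cell.
latitude -52.00, longitude 26.00.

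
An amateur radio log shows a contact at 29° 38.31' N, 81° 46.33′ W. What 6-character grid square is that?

EL99cp

Offset from 180°W / 90°S: lon 98.2278°, lat 119.6385°.
Field: 98.2278/20 → 4 → E, 119.6385/10 → 11 → L; chars EL.
Square: 18.2278/2 → 9, 9.6385/1 → 9; chars 99.
Subsquare: 0.2278/0.0833333 → 2 → c, 0.6385/0.0416667 → 15 → p; chars cp.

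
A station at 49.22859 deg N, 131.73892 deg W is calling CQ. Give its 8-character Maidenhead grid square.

CN49df14

Offset from 180°W / 90°S: lon 48.26108°, lat 139.22859°.
Field: lon ⌊48.26108/20⌋ = 2 → C; lat ⌊139.22859/10⌋ = 13 → N.
Square: lon ⌊8.26108/2⌋ = 4; lat ⌊9.22859/1⌋ = 9.
Subsquare: lon ⌊0.26108/0.0833333⌋ = 3 → d; lat ⌊0.22859/0.0416667⌋ = 5 → f.
Extended square: lon ⌊0.01108/0.00833333⌋ = 1; lat ⌊0.02026/0.00416667⌋ = 4.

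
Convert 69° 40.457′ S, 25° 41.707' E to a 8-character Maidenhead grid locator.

KC20uh38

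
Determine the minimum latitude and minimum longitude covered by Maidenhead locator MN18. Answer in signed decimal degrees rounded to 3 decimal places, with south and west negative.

Field M=12, N=13: +12·20° lon, +13·10° lat → SW at lon 60°, lat 40°.
Square 1, 8: +1·2° lon, +8·1° lat → SW at lon 62°, lat 48°.
latitude 48.000, longitude 62.000.

48.000, 62.000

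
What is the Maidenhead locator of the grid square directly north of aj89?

Latitude square 9; +1 → 10, wraps to 0, carry into field.
Latitude field J = 9; +1 → 10 = K.
The longitude characters are unchanged.

AK80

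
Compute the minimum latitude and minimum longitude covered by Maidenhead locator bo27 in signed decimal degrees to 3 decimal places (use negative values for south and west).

57.000, -156.000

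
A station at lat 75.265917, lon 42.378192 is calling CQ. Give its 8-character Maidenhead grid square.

LQ15eg53

Shift to the Maidenhead origin (180°W, 90°S): lon 222.37819, lat 165.26592.
Field (20°×10°, letters A–R): 222.37819/20 → 11 → L, 165.26592/10 → 16 → Q; chars LQ.
Square (2°×1°, digits 0–9): 2.37819/2 → 1, 5.26592/1 → 5; chars 15.
Subsquare (5′×2.5′, letters a–x): 0.37819/0.0833333 → 4 → e, 0.26592/0.0416667 → 6 → g; chars eg.
Extended square (30″×15″, digits 0–9): 0.04486/0.00833333 → 5, 0.01592/0.00416667 → 3; chars 53.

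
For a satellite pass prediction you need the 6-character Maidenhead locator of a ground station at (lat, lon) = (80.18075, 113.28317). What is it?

OR60pe

Offset from 180°W / 90°S: lon 293.2832°, lat 170.1807°.
Field: lon ⌊293.2832/20⌋ = 14 → O; lat ⌊170.1807/10⌋ = 17 → R.
Square: lon ⌊13.2832/2⌋ = 6; lat ⌊0.1807/1⌋ = 0.
Subsquare: lon ⌊1.2832/0.0833333⌋ = 15 → p; lat ⌊0.1807/0.0416667⌋ = 4 → e.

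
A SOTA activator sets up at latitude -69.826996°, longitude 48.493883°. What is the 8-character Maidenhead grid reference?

LC40fe91

Shift to the Maidenhead origin (180°W, 90°S): lon 228.49388, lat 20.17300.
Field: lon ⌊228.49388/20⌋ = 11 → L; lat ⌊20.17300/10⌋ = 2 → C.
Square: lon ⌊8.49388/2⌋ = 4; lat ⌊0.17300/1⌋ = 0.
Subsquare: lon ⌊0.49388/0.0833333⌋ = 5 → f; lat ⌊0.17300/0.0416667⌋ = 4 → e.
Extended square: lon ⌊0.07722/0.00833333⌋ = 9; lat ⌊0.00634/0.00416667⌋ = 1.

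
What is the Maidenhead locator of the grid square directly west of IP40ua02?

Longitude extended square 0; −1 → -1, wraps to 9, carry into subsquare.
Longitude subsquare u = 20; −1 → 19 = t.
The latitude characters are unchanged.

IP40ta92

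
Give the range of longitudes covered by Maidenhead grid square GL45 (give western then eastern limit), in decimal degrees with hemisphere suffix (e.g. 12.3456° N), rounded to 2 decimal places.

52.00° W, 50.00° W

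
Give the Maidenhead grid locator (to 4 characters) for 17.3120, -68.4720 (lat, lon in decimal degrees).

FK57

Offset from 180°W / 90°S: lon 111.53°, lat 107.31°.
Field: lon ⌊111.53/20⌋ = 5 → F; lat ⌊107.31/10⌋ = 10 → K.
Square: lon ⌊11.53/2⌋ = 5; lat ⌊7.31/1⌋ = 7.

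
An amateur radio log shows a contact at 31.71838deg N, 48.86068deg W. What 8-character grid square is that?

Shift to the Maidenhead origin (180°W, 90°S): lon 131.13932, lat 121.71838.
Field (20°×10°, letters A–R): 131.13932/20 → 6 → G, 121.71838/10 → 12 → M; chars GM.
Square (2°×1°, digits 0–9): 11.13932/2 → 5, 1.71838/1 → 1; chars 51.
Subsquare (5′×2.5′, letters a–x): 1.13932/0.0833333 → 13 → n, 0.71838/0.0416667 → 17 → r; chars nr.
Extended square (30″×15″, digits 0–9): 0.05599/0.00833333 → 6, 0.01005/0.00416667 → 2; chars 62.

GM51nr62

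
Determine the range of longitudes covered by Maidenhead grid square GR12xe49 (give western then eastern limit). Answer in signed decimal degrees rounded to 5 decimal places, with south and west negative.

-56.05000, -56.04167

Field G=6, R=17: +6·20° lon, +17·10° lat → SW at lon -60°, lat 80°.
Square 1, 2: +1·2° lon, +2·1° lat → SW at lon -58°, lat 82°.
Subsquare x=23, e=4: +23·0.0833333° lon, +4·0.0416667° lat → SW at lon -56.0833°, lat 82.1667°.
Extended square 4, 9: +4·0.00833333° lon, +9·0.00416667° lat → SW at lon -56.05°, lat 82.2042°.
Cell spans 0.00833333° lon × 0.00416667° lat.
west -56.05000, east -56.04167.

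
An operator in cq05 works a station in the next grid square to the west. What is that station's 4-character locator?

Longitude square 0; −1 → -1, wraps to 9, carry into field.
Longitude field C = 2; −1 → 1 = B.
The latitude characters are unchanged.

BQ95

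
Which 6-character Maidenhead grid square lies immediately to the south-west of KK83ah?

KK73xg

Longitude subsquare a = 0; −1 → -1, wraps to 23 = x, carry into square.
Longitude square 8; −1 → 7.
Latitude subsquare h = 7; −1 → 6 = g.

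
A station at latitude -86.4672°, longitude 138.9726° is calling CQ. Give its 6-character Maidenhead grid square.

PA93lm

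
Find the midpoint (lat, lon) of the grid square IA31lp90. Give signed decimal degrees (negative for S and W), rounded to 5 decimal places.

-88.37292, -13.00417

Field I=8, A=0: +8·20° lon, +0·10° lat → SW at lon -20°, lat -90°.
Square 3, 1: +3·2° lon, +1·1° lat → SW at lon -14°, lat -89°.
Subsquare l=11, p=15: +11·0.0833333° lon, +15·0.0416667° lat → SW at lon -13.0833°, lat -88.375°.
Extended square 9, 0: +9·0.00833333° lon, +0·0.00416667° lat → SW at lon -13.0083°, lat -88.375°.
Cell spans 0.00833333° lon × 0.00416667° lat. Centre is SW corner plus half of each.
latitude -88.37292, longitude -13.00417.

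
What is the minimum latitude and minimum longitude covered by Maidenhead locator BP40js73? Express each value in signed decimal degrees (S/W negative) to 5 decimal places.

Field B=1, P=15: +1·20° lon, +15·10° lat → SW at lon -160°, lat 60°.
Square 4, 0: +4·2° lon, +0·1° lat → SW at lon -152°, lat 60°.
Subsquare j=9, s=18: +9·0.0833333° lon, +18·0.0416667° lat → SW at lon -151.25°, lat 60.75°.
Extended square 7, 3: +7·0.00833333° lon, +3·0.00416667° lat → SW at lon -151.192°, lat 60.7625°.
latitude 60.76250, longitude -151.19167.

60.76250, -151.19167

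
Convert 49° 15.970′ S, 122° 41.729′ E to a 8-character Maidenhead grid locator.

PE10ir36

Offset from 180°W / 90°S: lon 302.69548°, lat 40.73383°.
Field: lon ⌊302.69548/20⌋ = 15 → P; lat ⌊40.73383/10⌋ = 4 → E.
Square: lon ⌊2.69548/2⌋ = 1; lat ⌊0.73383/1⌋ = 0.
Subsquare: lon ⌊0.69548/0.0833333⌋ = 8 → i; lat ⌊0.73383/0.0416667⌋ = 17 → r.
Extended square: lon ⌊0.02882/0.00833333⌋ = 3; lat ⌊0.02550/0.00416667⌋ = 6.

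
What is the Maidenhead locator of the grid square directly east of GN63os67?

Longitude extended square 6; +1 → 7.
The latitude characters are unchanged.

GN63os77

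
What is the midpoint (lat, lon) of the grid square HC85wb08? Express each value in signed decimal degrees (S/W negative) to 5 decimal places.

-64.92292, -22.16250

Field H=7, C=2: +7·20° lon, +2·10° lat → SW at lon -40°, lat -70°.
Square 8, 5: +8·2° lon, +5·1° lat → SW at lon -24°, lat -65°.
Subsquare w=22, b=1: +22·0.0833333° lon, +1·0.0416667° lat → SW at lon -22.1667°, lat -64.9583°.
Extended square 0, 8: +0·0.00833333° lon, +8·0.00416667° lat → SW at lon -22.1667°, lat -64.925°.
Cell spans 0.00833333° lon × 0.00416667° lat. Centre is SW corner plus half of each.
latitude -64.92292, longitude -22.16250.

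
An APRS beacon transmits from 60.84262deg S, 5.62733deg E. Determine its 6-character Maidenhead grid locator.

Add 180° to longitude and 90° to latitude: 185.6273, 29.1574.
Field: lon ⌊185.6273/20⌋ = 9 → J; lat ⌊29.1574/10⌋ = 2 → C.
Square: lon ⌊5.6273/2⌋ = 2; lat ⌊9.1574/1⌋ = 9.
Subsquare: lon ⌊1.6273/0.0833333⌋ = 19 → t; lat ⌊0.1574/0.0416667⌋ = 3 → d.

JC29td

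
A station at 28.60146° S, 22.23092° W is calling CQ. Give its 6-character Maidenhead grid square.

HG81vj

Offset from 180°W / 90°S: lon 157.7691°, lat 61.3985°.
Field: lon ⌊157.7691/20⌋ = 7 → H; lat ⌊61.3985/10⌋ = 6 → G.
Square: lon ⌊17.7691/2⌋ = 8; lat ⌊1.3985/1⌋ = 1.
Subsquare: lon ⌊1.7691/0.0833333⌋ = 21 → v; lat ⌊0.3985/0.0416667⌋ = 9 → j.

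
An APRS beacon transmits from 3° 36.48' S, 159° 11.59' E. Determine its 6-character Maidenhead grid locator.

QI96oj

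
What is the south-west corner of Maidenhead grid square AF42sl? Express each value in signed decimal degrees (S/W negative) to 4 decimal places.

Field A=0, F=5: +0·20° lon, +5·10° lat → SW at lon -180°, lat -40°.
Square 4, 2: +4·2° lon, +2·1° lat → SW at lon -172°, lat -38°.
Subsquare s=18, l=11: +18·0.0833333° lon, +11·0.0416667° lat → SW at lon -170.5°, lat -37.5417°.
latitude -37.5417, longitude -170.5000.

-37.5417, -170.5000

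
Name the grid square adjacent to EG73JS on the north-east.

EG73kt

Longitude subsquare j = 9; +1 → 10 = k.
Latitude subsquare s = 18; +1 → 19 = t.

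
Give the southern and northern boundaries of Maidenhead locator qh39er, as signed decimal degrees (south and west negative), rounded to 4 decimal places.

Field Q=16, H=7: +16·20° lon, +7·10° lat → SW at lon 140°, lat -20°.
Square 3, 9: +3·2° lon, +9·1° lat → SW at lon 146°, lat -11°.
Subsquare e=4, r=17: +4·0.0833333° lon, +17·0.0416667° lat → SW at lon 146.333°, lat -10.2917°.
Cell spans 0.0833333° lon × 0.0416667° lat.
south -10.2917, north -10.2500.

-10.2917, -10.2500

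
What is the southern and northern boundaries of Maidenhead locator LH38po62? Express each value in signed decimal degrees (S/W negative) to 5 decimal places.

-11.40833, -11.40417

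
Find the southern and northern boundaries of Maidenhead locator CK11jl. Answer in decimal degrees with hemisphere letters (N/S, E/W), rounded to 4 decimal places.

Field C=2, K=10: +2·20° lon, +10·10° lat → SW at lon -140°, lat 10°.
Square 1, 1: +1·2° lon, +1·1° lat → SW at lon -138°, lat 11°.
Subsquare j=9, l=11: +9·0.0833333° lon, +11·0.0416667° lat → SW at lon -137.25°, lat 11.4583°.
Cell spans 0.0833333° lon × 0.0416667° lat.
south 11.4583° N, north 11.5000° N.

11.4583° N, 11.5000° N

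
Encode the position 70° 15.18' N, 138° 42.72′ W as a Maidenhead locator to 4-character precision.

CQ00

Add 180° to longitude and 90° to latitude: 41.29, 160.25.
Field: 41.29/20 → 2 → C, 160.25/10 → 16 → Q; chars CQ.
Square: 1.29/2 → 0, 0.25/1 → 0; chars 00.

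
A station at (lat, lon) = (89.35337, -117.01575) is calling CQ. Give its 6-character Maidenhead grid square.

Shift to the Maidenhead origin (180°W, 90°S): lon 62.9843, lat 179.3534.
Field: lon ⌊62.9843/20⌋ = 3 → D; lat ⌊179.3534/10⌋ = 17 → R.
Square: lon ⌊2.9843/2⌋ = 1; lat ⌊9.3534/1⌋ = 9.
Subsquare: lon ⌊0.9843/0.0833333⌋ = 11 → l; lat ⌊0.3534/0.0416667⌋ = 8 → i.

DR19li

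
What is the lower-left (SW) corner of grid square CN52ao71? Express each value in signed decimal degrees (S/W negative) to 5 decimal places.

Field C=2, N=13: +2·20° lon, +13·10° lat → SW at lon -140°, lat 40°.
Square 5, 2: +5·2° lon, +2·1° lat → SW at lon -130°, lat 42°.
Subsquare a=0, o=14: +0·0.0833333° lon, +14·0.0416667° lat → SW at lon -130°, lat 42.5833°.
Extended square 7, 1: +7·0.00833333° lon, +1·0.00416667° lat → SW at lon -129.942°, lat 42.5875°.
latitude 42.58750, longitude -129.94167.

42.58750, -129.94167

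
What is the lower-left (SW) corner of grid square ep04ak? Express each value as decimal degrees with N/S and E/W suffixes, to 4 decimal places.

64.4167° N, 100.0000° W

Field E=4, P=15: +4·20° lon, +15·10° lat → SW at lon -100°, lat 60°.
Square 0, 4: +0·2° lon, +4·1° lat → SW at lon -100°, lat 64°.
Subsquare a=0, k=10: +0·0.0833333° lon, +10·0.0416667° lat → SW at lon -100°, lat 64.4167°.
latitude 64.4167° N, longitude 100.0000° W.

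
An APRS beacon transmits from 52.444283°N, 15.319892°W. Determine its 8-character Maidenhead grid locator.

IO22ik16

Offset from 180°W / 90°S: lon 164.68011°, lat 142.44428°.
Field: 164.68011/20 → 8 → I, 142.44428/10 → 14 → O; chars IO.
Square: 4.68011/2 → 2, 2.44428/1 → 2; chars 22.
Subsquare: 0.68011/0.0833333 → 8 → i, 0.44428/0.0416667 → 10 → k; chars ik.
Extended square: 0.01344/0.00833333 → 1, 0.02762/0.00416667 → 6; chars 16.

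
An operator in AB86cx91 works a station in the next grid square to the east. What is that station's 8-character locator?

Longitude extended square 9; +1 → 10, wraps to 0, carry into subsquare.
Longitude subsquare c = 2; +1 → 3 = d.
The latitude characters are unchanged.

AB86dx01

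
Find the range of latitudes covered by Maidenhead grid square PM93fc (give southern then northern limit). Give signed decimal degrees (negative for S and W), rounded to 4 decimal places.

33.0833, 33.1250

Field P=15, M=12: +15·20° lon, +12·10° lat → SW at lon 120°, lat 30°.
Square 9, 3: +9·2° lon, +3·1° lat → SW at lon 138°, lat 33°.
Subsquare f=5, c=2: +5·0.0833333° lon, +2·0.0416667° lat → SW at lon 138.417°, lat 33.0833°.
Cell spans 0.0833333° lon × 0.0416667° lat.
south 33.0833, north 33.1250.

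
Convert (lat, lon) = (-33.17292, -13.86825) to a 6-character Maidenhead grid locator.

Offset from 180°W / 90°S: lon 166.1318°, lat 56.8271°.
Field (20°×10°, letters A–R): lon ⌊166.1318/20⌋ = 8 → I; lat ⌊56.8271/10⌋ = 5 → F.
Square (2°×1°, digits 0–9): lon ⌊6.1318/2⌋ = 3; lat ⌊6.8271/1⌋ = 6.
Subsquare (5′×2.5′, letters a–x): lon ⌊0.1318/0.0833333⌋ = 1 → b; lat ⌊0.8271/0.0416667⌋ = 19 → t.

IF36bt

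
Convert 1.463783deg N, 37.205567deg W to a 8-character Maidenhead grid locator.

HJ11jl51

Offset from 180°W / 90°S: lon 142.79443°, lat 91.46378°.
Field: 142.79443/20 → 7 → H, 91.46378/10 → 9 → J; chars HJ.
Square: 2.79443/2 → 1, 1.46378/1 → 1; chars 11.
Subsquare: 0.79443/0.0833333 → 9 → j, 0.46378/0.0416667 → 11 → l; chars jl.
Extended square: 0.04443/0.00833333 → 5, 0.00545/0.00416667 → 1; chars 51.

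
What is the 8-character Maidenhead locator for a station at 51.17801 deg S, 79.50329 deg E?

MD98st07

Add 180° to longitude and 90° to latitude: 259.50329, 38.82199.
Field (20°×10°, letters A–R): 259.50329/20 → 12 → M, 38.82199/10 → 3 → D; chars MD.
Square (2°×1°, digits 0–9): 19.50329/2 → 9, 8.82199/1 → 8; chars 98.
Subsquare (5′×2.5′, letters a–x): 1.50329/0.0833333 → 18 → s, 0.82199/0.0416667 → 19 → t; chars st.
Extended square (30″×15″, digits 0–9): 0.00329/0.00833333 → 0, 0.03032/0.00416667 → 7; chars 07.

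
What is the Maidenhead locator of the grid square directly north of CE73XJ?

CE73xk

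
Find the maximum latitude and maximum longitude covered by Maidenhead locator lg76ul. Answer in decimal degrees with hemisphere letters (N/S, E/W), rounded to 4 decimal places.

Field L=11, G=6: +11·20° lon, +6·10° lat → SW at lon 40°, lat -30°.
Square 7, 6: +7·2° lon, +6·1° lat → SW at lon 54°, lat -24°.
Subsquare u=20, l=11: +20·0.0833333° lon, +11·0.0416667° lat → SW at lon 55.6667°, lat -23.5417°.
Cell spans 0.0833333° lon × 0.0416667° lat. NE corner is SW corner plus one full cell.
latitude 23.5000° S, longitude 55.7500° E.

23.5000° S, 55.7500° E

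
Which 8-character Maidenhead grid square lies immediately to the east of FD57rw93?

Longitude extended square 9; +1 → 10, wraps to 0, carry into subsquare.
Longitude subsquare r = 17; +1 → 18 = s.
The latitude characters are unchanged.

FD57sw03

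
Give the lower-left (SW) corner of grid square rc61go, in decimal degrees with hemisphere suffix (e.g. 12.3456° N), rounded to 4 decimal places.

68.4167° S, 172.5000° E

Field R=17, C=2: +17·20° lon, +2·10° lat → SW at lon 160°, lat -70°.
Square 6, 1: +6·2° lon, +1·1° lat → SW at lon 172°, lat -69°.
Subsquare g=6, o=14: +6·0.0833333° lon, +14·0.0416667° lat → SW at lon 172.5°, lat -68.4167°.
latitude 68.4167° S, longitude 172.5000° E.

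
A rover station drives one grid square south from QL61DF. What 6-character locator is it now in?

Latitude subsquare f = 5; −1 → 4 = e.
The longitude characters are unchanged.

QL61de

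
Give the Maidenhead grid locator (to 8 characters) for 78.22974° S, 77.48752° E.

MB81rs84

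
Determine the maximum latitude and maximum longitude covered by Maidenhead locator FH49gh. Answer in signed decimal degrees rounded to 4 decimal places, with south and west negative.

-10.6667, -71.4167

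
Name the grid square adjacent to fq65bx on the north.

Latitude subsquare x = 23; +1 → 24, wraps to 0 = a, carry into square.
Latitude square 5; +1 → 6.
The longitude characters are unchanged.

FQ66ba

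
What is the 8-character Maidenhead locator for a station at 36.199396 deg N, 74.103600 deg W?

Add 180° to longitude and 90° to latitude: 105.89640, 126.19940.
Field: 105.89640/20 → 5 → F, 126.19940/10 → 12 → M; chars FM.
Square: 5.89640/2 → 2, 6.19940/1 → 6; chars 26.
Subsquare: 1.89640/0.0833333 → 22 → w, 0.19940/0.0416667 → 4 → e; chars we.
Extended square: 0.06307/0.00833333 → 7, 0.03273/0.00416667 → 7; chars 77.

FM26we77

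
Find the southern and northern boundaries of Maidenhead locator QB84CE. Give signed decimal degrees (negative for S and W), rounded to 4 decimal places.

-75.8333, -75.7917

Field Q=16, B=1: +16·20° lon, +1·10° lat → SW at lon 140°, lat -80°.
Square 8, 4: +8·2° lon, +4·1° lat → SW at lon 156°, lat -76°.
Subsquare c=2, e=4: +2·0.0833333° lon, +4·0.0416667° lat → SW at lon 156.167°, lat -75.8333°.
Cell spans 0.0833333° lon × 0.0416667° lat.
south -75.8333, north -75.7917.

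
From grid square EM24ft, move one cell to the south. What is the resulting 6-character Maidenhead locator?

Latitude subsquare t = 19; −1 → 18 = s.
The longitude characters are unchanged.

EM24fs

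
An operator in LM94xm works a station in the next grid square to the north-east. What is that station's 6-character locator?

Longitude subsquare x = 23; +1 → 24, wraps to 0 = a, carry into square.
Longitude square 9; +1 → 10, wraps to 0, carry into field.
Longitude field L = 11; +1 → 12 = M.
Latitude subsquare m = 12; +1 → 13 = n.

MM04an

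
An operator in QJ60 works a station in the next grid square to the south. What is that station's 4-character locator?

QI69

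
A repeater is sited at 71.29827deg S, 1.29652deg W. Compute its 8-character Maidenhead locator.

IB98iq48

Shift to the Maidenhead origin (180°W, 90°S): lon 178.70348, lat 18.70173.
Field (20°×10°, letters A–R): lon ⌊178.70348/20⌋ = 8 → I; lat ⌊18.70173/10⌋ = 1 → B.
Square (2°×1°, digits 0–9): lon ⌊18.70348/2⌋ = 9; lat ⌊8.70173/1⌋ = 8.
Subsquare (5′×2.5′, letters a–x): lon ⌊0.70348/0.0833333⌋ = 8 → i; lat ⌊0.70173/0.0416667⌋ = 16 → q.
Extended square (30″×15″, digits 0–9): lon ⌊0.03681/0.00833333⌋ = 4; lat ⌊0.03506/0.00416667⌋ = 8.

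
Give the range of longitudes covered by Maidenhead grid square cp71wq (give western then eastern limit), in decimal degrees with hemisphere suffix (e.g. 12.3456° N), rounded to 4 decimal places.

124.1667° W, 124.0833° W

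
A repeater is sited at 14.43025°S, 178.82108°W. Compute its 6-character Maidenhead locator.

AH05on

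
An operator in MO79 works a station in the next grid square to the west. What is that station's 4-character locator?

MO69

Longitude square 7; −1 → 6.
The latitude characters are unchanged.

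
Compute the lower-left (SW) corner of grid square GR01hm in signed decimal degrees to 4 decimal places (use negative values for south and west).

81.5000, -59.4167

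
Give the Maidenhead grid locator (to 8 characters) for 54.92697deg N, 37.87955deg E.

Shift to the Maidenhead origin (180°W, 90°S): lon 217.87955, lat 144.92697.
Field: lon ⌊217.87955/20⌋ = 10 → K; lat ⌊144.92697/10⌋ = 14 → O.
Square: lon ⌊17.87955/2⌋ = 8; lat ⌊4.92697/1⌋ = 4.
Subsquare: lon ⌊1.87955/0.0833333⌋ = 22 → w; lat ⌊0.92697/0.0416667⌋ = 22 → w.
Extended square: lon ⌊0.04622/0.00833333⌋ = 5; lat ⌊0.01030/0.00416667⌋ = 2.

KO84ww52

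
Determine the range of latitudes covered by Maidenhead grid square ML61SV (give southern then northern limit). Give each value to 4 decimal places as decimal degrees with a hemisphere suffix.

21.8750° N, 21.9167° N

Field M=12, L=11: +12·20° lon, +11·10° lat → SW at lon 60°, lat 20°.
Square 6, 1: +6·2° lon, +1·1° lat → SW at lon 72°, lat 21°.
Subsquare s=18, v=21: +18·0.0833333° lon, +21·0.0416667° lat → SW at lon 73.5°, lat 21.875°.
Cell spans 0.0833333° lon × 0.0416667° lat.
south 21.8750° N, north 21.9167° N.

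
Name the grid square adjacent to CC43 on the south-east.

CC52

Longitude square 4; +1 → 5.
Latitude square 3; −1 → 2.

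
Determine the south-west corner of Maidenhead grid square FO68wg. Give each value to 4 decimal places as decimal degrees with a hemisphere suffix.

58.2500° N, 66.1667° W

Field F=5, O=14: +5·20° lon, +14·10° lat → SW at lon -80°, lat 50°.
Square 6, 8: +6·2° lon, +8·1° lat → SW at lon -68°, lat 58°.
Subsquare w=22, g=6: +22·0.0833333° lon, +6·0.0416667° lat → SW at lon -66.1667°, lat 58.25°.
latitude 58.2500° N, longitude 66.1667° W.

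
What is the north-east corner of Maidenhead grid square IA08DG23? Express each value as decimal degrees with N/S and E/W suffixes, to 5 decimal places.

81.73333° S, 19.72500° W

Field I=8, A=0: +8·20° lon, +0·10° lat → SW at lon -20°, lat -90°.
Square 0, 8: +0·2° lon, +8·1° lat → SW at lon -20°, lat -82°.
Subsquare d=3, g=6: +3·0.0833333° lon, +6·0.0416667° lat → SW at lon -19.75°, lat -81.75°.
Extended square 2, 3: +2·0.00833333° lon, +3·0.00416667° lat → SW at lon -19.7333°, lat -81.7375°.
Cell spans 0.00833333° lon × 0.00416667° lat. NE corner is SW corner plus one full cell.
latitude 81.73333° S, longitude 19.72500° W.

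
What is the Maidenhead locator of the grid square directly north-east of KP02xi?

KP12aj

Longitude subsquare x = 23; +1 → 24, wraps to 0 = a, carry into square.
Longitude square 0; +1 → 1.
Latitude subsquare i = 8; +1 → 9 = j.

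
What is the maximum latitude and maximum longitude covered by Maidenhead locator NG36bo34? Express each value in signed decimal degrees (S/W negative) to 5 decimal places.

-23.39583, 86.11667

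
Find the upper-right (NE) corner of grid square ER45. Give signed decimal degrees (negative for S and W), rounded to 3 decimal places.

Field E=4, R=17: +4·20° lon, +17·10° lat → SW at lon -100°, lat 80°.
Square 4, 5: +4·2° lon, +5·1° lat → SW at lon -92°, lat 85°.
Cell spans 2° lon × 1° lat. NE corner is SW corner plus one full cell.
latitude 86.000, longitude -90.000.

86.000, -90.000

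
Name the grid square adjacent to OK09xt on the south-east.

OK19as

Longitude subsquare x = 23; +1 → 24, wraps to 0 = a, carry into square.
Longitude square 0; +1 → 1.
Latitude subsquare t = 19; −1 → 18 = s.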